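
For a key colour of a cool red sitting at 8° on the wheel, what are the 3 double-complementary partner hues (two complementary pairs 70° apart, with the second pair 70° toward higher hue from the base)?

78°, 188°, 258°

A rectangular tetradic uses two complementary pairs 70° apart: offsets 0°, 70°, 180°, 250°.
8 + 70 = 78°
8 + 180 = 188°
8 + 250 = 258°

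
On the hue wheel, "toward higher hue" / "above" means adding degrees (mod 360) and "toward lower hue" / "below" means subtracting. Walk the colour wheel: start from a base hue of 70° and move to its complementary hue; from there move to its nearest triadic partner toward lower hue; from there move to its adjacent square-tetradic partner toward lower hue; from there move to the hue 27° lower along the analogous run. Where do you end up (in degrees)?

13°

+180° (complement): 70 + 180 = 250°
−120° (triadic ↓): 250 − 120 = 130°
−90° (square ↓): 130 − 90 = 40°
−27° (analog 27° ↓): 40 − 27 = 13°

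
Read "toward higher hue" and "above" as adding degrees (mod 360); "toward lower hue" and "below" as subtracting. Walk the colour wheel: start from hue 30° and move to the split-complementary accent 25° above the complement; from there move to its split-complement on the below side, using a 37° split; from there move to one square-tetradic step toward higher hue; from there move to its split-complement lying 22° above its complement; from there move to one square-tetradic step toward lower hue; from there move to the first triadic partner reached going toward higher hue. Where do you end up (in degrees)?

340°

30 + 205 = 235°   (split-comp 25° ↑)
235 + 143 = 378 → 378 − 360 = 18°   (split-comp 37° ↓)
18 + 90 = 108°   (square ↑)
108 + 202 = 310°   (split-comp 22° ↑)
310 − 90 = 220°   (square ↓)
220 + 120 = 340°   (triadic ↑)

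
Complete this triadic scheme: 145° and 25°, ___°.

A triad places three hues 120° apart.
The full set through 25° is {25°, 145°, 265°}.
Given {25°, 145°}, the missing hue is 265°.

265°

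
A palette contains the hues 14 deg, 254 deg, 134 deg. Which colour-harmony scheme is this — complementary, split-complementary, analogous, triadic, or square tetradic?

triadic

Sort the hues: 14°, 134°, 254°.
Successive gaps around the wheel: 120°, 120°, 120°.
Three hues equally spaced 120° apart form a triad.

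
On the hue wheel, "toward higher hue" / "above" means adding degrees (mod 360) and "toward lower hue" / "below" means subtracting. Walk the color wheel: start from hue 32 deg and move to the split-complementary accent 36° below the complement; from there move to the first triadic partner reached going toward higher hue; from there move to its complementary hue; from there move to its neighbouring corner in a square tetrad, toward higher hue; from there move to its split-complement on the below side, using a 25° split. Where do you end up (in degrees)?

split-comp 36° ↓ +144°: 32 + 144 = 176°
triadic ↑ +120°: 176 + 120 = 296°
complement +180°: 296 + 180 = 476 → 476 − 360 = 116°
square ↑ +90°: 116 + 90 = 206°
split-comp 25° ↓ +155°: 206 + 155 = 361 → 361 − 360 = 1°

1°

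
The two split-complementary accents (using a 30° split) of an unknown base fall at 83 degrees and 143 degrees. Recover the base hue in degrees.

The accents sit 30° either side of the complement, so the complement is their short-arc midpoint on the wheel.
Short-arc midpoint of 83° and 143°: 113°.
Base is 180° from the complement: 113 − 180 = -67 → -67 + 360 = 293°

293°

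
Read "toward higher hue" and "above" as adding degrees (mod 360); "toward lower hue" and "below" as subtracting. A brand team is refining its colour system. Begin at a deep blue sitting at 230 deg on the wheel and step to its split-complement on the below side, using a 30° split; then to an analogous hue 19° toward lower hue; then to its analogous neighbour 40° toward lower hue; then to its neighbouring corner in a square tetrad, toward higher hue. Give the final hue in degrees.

51°

split-comp 30° ↓ +150°: 230 + 150 = 380 → 380 − 360 = 20°
analog 19° ↓ −19°: 20 − 19 = 1°
analog 40° ↓ −40°: 1 − 40 = -39 → -39 + 360 = 321°
square ↑ +90°: 321 + 90 = 411 → 411 − 360 = 51°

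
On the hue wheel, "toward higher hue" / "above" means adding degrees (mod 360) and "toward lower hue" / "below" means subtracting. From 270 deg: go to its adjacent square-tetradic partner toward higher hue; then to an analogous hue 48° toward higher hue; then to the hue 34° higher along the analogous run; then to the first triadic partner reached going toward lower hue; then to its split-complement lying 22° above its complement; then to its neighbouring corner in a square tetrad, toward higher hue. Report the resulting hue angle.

254°

+90° (square ↑): 270 + 90 = 360 → 360 − 360 = 0°
+48° (analog 48° ↑): 0 + 48 = 48°
+34° (analog 34° ↑): 48 + 34 = 82°
−120° (triadic ↓): 82 − 120 = -38 → -38 + 360 = 322°
+202° (split-comp 22° ↑): 322 + 202 = 524 → 524 − 360 = 164°
+90° (square ↑): 164 + 90 = 254°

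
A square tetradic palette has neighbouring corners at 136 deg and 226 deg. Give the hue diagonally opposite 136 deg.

A square tetradic scheme places four hues 90° apart; opposite corners are 180° apart.
136 + 180 = 316°

316°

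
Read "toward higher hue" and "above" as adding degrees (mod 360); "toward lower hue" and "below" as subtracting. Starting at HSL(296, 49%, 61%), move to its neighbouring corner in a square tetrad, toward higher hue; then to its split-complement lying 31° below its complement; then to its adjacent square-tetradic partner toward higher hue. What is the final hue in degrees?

+90° (square ↑): 296 + 90 = 386 → 386 − 360 = 26°
+149° (split-comp 31° ↓): 26 + 149 = 175°
+90° (square ↑): 175 + 90 = 265°

265°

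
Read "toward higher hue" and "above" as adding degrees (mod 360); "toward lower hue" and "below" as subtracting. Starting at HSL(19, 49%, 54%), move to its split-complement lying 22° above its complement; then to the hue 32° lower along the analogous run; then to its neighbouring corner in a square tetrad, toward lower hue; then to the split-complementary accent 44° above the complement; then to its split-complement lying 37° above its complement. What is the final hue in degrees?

split-comp 22° ↑ +202°: 19 + 202 = 221°
analog 32° ↓ −32°: 221 − 32 = 189°
square ↓ −90°: 189 − 90 = 99°
split-comp 44° ↑ +224°: 99 + 224 = 323°
split-comp 37° ↑ +217°: 323 + 217 = 540 → 540 − 360 = 180°

180°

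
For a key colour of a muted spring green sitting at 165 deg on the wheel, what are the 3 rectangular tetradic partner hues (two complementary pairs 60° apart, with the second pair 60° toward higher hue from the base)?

A rectangular tetradic uses two complementary pairs 60° apart: offsets 0°, 60°, 180°, 240°.
165 + 60 = 225°
165 + 180 = 345°
165 + 240 = 405 → 405 − 360 = 45°

225°, 345°, and 45°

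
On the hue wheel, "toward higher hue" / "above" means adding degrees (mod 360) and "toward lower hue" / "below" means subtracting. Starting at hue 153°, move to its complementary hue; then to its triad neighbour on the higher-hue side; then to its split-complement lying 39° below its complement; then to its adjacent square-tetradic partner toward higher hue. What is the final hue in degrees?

153 + 180 = 333°   (complement)
333 + 120 = 453 → 453 − 360 = 93°   (triadic ↑)
93 + 141 = 234°   (split-comp 39° ↓)
234 + 90 = 324°   (square ↑)

324°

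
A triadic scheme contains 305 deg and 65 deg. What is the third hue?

185°

A triad spaces three hues 120° apart.
The full set is {65°, 185°, 305°}.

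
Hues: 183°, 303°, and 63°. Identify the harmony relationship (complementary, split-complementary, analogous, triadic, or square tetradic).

triadic

Sort the hues: 63°, 183°, 303°.
Successive gaps around the wheel: 120°, 120°, 120°.
Three hues equally spaced 120° apart form a triad.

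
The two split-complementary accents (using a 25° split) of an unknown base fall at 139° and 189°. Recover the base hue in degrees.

The accents sit 25° either side of the complement, so the complement is their short-arc midpoint on the wheel.
Short-arc midpoint of 139° and 189°: 164°.
Base is 180° from the complement: 164 − 180 = -16 → -16 + 360 = 344°

344°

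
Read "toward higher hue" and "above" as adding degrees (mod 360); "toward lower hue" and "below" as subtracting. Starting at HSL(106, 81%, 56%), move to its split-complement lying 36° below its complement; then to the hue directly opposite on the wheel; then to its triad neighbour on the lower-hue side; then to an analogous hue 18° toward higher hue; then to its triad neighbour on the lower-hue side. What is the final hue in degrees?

106 + 144 = 250°   (split-comp 36° ↓)
250 + 180 = 430 → 430 − 360 = 70°   (complement)
70 − 120 = -50 → -50 + 360 = 310°   (triadic ↓)
310 + 18 = 328°   (analog 18° ↑)
328 − 120 = 208°   (triadic ↓)

208°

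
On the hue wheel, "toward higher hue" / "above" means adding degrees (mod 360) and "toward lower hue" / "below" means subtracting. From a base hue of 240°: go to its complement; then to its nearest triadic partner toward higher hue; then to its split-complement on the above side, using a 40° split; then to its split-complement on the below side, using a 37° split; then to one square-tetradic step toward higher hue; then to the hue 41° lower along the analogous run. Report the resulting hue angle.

complement +180°: 240 + 180 = 420 → 420 − 360 = 60°
triadic ↑ +120°: 60 + 120 = 180°
split-comp 40° ↑ +220°: 180 + 220 = 400 → 400 − 360 = 40°
split-comp 37° ↓ +143°: 40 + 143 = 183°
square ↑ +90°: 183 + 90 = 273°
analog 41° ↓ −41°: 273 − 41 = 232°

232°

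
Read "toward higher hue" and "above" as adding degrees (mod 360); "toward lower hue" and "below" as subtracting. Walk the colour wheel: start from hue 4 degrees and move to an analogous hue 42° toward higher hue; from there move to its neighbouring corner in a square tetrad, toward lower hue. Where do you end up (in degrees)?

316°

4 + 42 = 46°   (analog 42° ↑)
46 − 90 = -44 → -44 + 360 = 316°   (square ↓)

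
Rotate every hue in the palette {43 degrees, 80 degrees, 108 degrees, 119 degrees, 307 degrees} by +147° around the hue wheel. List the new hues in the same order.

43 + 147 = 190°
80 + 147 = 227°
108 + 147 = 255°
119 + 147 = 266°
307 + 147 = 454 → 454 − 360 = 94°

190°, 227°, 255°, 266°, 94°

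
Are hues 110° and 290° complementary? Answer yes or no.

yes

Angular distance: |110 − 290| = 180 = 180°.
Complementary requires 180°.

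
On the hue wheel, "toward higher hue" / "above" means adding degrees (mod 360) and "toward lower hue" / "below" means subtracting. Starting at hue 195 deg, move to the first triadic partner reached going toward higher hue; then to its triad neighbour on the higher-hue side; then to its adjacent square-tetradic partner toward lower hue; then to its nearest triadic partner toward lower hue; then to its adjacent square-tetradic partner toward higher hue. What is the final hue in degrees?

315°

195 + 120 = 315°   (triadic ↑)
315 + 120 = 435 → 435 − 360 = 75°   (triadic ↑)
75 − 90 = -15 → -15 + 360 = 345°   (square ↓)
345 − 120 = 225°   (triadic ↓)
225 + 90 = 315°   (square ↑)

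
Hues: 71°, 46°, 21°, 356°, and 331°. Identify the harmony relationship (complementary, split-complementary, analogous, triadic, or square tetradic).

Sort the hues: 21°, 46°, 71°, 331°, 356°.
Successive gaps around the wheel: 25°, 25°, 260°, 25°, 25°.
A run of hues at equal small steps (25°) with one large closing gap is an analogous group.

analogous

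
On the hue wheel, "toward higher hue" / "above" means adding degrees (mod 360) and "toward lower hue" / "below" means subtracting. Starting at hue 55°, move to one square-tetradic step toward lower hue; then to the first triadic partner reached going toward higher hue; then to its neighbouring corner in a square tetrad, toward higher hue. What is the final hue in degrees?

175°

55 − 90 = -35 → -35 + 360 = 325°   (square ↓)
325 + 120 = 445 → 445 − 360 = 85°   (triadic ↑)
85 + 90 = 175°   (square ↑)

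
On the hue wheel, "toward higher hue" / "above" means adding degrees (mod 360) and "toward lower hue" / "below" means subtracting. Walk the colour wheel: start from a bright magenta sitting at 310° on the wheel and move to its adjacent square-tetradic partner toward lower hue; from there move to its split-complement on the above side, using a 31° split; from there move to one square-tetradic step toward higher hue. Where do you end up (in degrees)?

161°

310 − 90 = 220°   (square ↓)
220 + 211 = 431 → 431 − 360 = 71°   (split-comp 31° ↑)
71 + 90 = 161°   (square ↑)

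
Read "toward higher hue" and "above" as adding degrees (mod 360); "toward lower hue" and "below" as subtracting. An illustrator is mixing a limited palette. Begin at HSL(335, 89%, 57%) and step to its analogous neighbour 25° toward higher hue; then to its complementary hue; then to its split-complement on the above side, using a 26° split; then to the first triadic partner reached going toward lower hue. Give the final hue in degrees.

266°

analog 25° ↑ +25°: 335 + 25 = 360 → 360 − 360 = 0°
complement +180°: 0 + 180 = 180°
split-comp 26° ↑ +206°: 180 + 206 = 386 → 386 − 360 = 26°
triadic ↓ −120°: 26 − 120 = -94 → -94 + 360 = 266°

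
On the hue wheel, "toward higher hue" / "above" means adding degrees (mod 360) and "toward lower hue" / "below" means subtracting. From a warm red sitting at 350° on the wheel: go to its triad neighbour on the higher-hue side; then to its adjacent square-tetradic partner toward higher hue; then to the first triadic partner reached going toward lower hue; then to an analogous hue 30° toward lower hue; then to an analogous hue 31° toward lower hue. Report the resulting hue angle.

19°

+120° (triadic ↑): 350 + 120 = 470 → 470 − 360 = 110°
+90° (square ↑): 110 + 90 = 200°
−120° (triadic ↓): 200 − 120 = 80°
−30° (analog 30° ↓): 80 − 30 = 50°
−31° (analog 31° ↓): 50 − 31 = 19°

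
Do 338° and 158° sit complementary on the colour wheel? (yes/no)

yes

Angular distance: |338 − 158| = 180 = 180°.
Complementary requires 180°.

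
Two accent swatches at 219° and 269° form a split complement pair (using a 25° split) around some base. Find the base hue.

The accents sit 25° either side of the complement, so the complement is their short-arc midpoint on the wheel.
Short-arc midpoint of 219° and 269°: 244°.
Base is 180° from the complement: 244 − 180 = 64°

64°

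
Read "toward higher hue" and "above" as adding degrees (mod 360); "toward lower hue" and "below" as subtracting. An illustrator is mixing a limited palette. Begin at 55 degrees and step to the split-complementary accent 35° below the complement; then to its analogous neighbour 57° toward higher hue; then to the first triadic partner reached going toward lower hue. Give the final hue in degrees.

137°

+145° (split-comp 35° ↓): 55 + 145 = 200°
+57° (analog 57° ↑): 200 + 57 = 257°
−120° (triadic ↓): 257 − 120 = 137°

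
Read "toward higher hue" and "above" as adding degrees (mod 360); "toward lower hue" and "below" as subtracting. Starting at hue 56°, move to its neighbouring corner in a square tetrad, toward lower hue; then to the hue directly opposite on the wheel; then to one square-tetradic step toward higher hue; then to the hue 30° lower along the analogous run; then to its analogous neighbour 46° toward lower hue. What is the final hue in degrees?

−90° (square ↓): 56 − 90 = -34 → -34 + 360 = 326°
+180° (complement): 326 + 180 = 506 → 506 − 360 = 146°
+90° (square ↑): 146 + 90 = 236°
−30° (analog 30° ↓): 236 − 30 = 206°
−46° (analog 46° ↓): 206 − 46 = 160°

160°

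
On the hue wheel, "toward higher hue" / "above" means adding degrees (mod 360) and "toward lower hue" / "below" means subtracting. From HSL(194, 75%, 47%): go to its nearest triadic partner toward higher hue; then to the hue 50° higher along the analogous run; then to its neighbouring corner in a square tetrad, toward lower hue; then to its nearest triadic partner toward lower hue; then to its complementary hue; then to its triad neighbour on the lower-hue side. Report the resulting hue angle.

triadic ↑ +120°: 194 + 120 = 314°
analog 50° ↑ +50°: 314 + 50 = 364 → 364 − 360 = 4°
square ↓ −90°: 4 − 90 = -86 → -86 + 360 = 274°
triadic ↓ −120°: 274 − 120 = 154°
complement +180°: 154 + 180 = 334°
triadic ↓ −120°: 334 − 120 = 214°

214°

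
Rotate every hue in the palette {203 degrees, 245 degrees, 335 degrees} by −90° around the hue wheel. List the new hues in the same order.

113°, 155°, 245°

203 − 90 = 113°
245 − 90 = 155°
335 − 90 = 245°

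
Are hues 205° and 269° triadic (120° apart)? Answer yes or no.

Angular distance: |205 − 269| = 64 = 64°.
Triadic (120° apart) requires 120°.

no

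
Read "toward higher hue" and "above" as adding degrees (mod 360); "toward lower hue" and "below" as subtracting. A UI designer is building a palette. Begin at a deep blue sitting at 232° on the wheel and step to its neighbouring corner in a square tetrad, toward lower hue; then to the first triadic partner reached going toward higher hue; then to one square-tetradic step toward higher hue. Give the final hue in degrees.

square ↓ −90°: 232 − 90 = 142°
triadic ↑ +120°: 142 + 120 = 262°
square ↑ +90°: 262 + 90 = 352°

352°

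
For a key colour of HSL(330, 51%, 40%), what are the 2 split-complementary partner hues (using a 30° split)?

Split-complementary hues sit 30° either side of the complement.
Complement of 330°: 330 + 180 = 510 → 510 − 360 = 150°
150 − 30 = 120°
150 + 30 = 180°

120° and 180°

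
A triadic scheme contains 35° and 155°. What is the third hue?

A triad spaces three hues 120° apart.
The full set is {35°, 155°, 275°}.

275°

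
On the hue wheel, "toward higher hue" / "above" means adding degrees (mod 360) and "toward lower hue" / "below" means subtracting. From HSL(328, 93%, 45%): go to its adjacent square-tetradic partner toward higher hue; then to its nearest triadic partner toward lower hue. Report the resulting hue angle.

298°

328 + 90 = 418 → 418 − 360 = 58°   (square ↑)
58 − 120 = -62 → -62 + 360 = 298°   (triadic ↓)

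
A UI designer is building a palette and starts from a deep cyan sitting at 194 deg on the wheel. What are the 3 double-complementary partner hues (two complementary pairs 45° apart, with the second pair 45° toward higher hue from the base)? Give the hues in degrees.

239°, 14° and 59°

A rectangular tetradic uses two complementary pairs 45° apart: offsets 0°, 45°, 180°, 225°.
194 + 45 = 239°
194 + 180 = 374 → 374 − 360 = 14°
194 + 225 = 419 → 419 − 360 = 59°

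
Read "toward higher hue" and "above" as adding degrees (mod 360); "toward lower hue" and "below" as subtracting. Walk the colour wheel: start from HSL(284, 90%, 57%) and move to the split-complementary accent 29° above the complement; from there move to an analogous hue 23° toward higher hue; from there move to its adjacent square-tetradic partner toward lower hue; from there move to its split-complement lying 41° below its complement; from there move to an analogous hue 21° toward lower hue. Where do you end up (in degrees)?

184°

split-comp 29° ↑ +209°: 284 + 209 = 493 → 493 − 360 = 133°
analog 23° ↑ +23°: 133 + 23 = 156°
square ↓ −90°: 156 − 90 = 66°
split-comp 41° ↓ +139°: 66 + 139 = 205°
analog 21° ↓ −21°: 205 − 21 = 184°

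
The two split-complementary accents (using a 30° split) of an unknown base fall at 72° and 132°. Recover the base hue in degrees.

282°

The accents sit 30° either side of the complement, so the complement is their short-arc midpoint on the wheel.
Short-arc midpoint of 72° and 132°: 102°.
Base is 180° from the complement: 102 − 180 = -78 → -78 + 360 = 282°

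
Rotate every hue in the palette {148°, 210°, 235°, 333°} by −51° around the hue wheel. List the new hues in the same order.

97°, 159°, 184°, 282°

148 − 51 = 97°
210 − 51 = 159°
235 − 51 = 184°
333 − 51 = 282°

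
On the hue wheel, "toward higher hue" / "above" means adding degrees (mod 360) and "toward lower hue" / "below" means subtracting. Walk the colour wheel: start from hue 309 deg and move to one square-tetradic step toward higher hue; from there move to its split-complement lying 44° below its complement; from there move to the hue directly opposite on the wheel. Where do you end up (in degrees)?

+90° (square ↑): 309 + 90 = 399 → 399 − 360 = 39°
+136° (split-comp 44° ↓): 39 + 136 = 175°
+180° (complement): 175 + 180 = 355°

355°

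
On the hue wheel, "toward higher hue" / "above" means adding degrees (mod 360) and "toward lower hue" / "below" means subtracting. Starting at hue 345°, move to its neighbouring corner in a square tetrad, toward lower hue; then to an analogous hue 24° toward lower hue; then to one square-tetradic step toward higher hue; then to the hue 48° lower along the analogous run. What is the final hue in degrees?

273°

square ↓ −90°: 345 − 90 = 255°
analog 24° ↓ −24°: 255 − 24 = 231°
square ↑ +90°: 231 + 90 = 321°
analog 48° ↓ −48°: 321 − 48 = 273°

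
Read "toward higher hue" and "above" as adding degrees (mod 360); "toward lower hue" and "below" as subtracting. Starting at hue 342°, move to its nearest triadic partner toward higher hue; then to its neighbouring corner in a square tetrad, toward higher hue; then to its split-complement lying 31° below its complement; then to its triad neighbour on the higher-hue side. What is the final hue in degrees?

101°

+120° (triadic ↑): 342 + 120 = 462 → 462 − 360 = 102°
+90° (square ↑): 102 + 90 = 192°
+149° (split-comp 31° ↓): 192 + 149 = 341°
+120° (triadic ↑): 341 + 120 = 461 → 461 − 360 = 101°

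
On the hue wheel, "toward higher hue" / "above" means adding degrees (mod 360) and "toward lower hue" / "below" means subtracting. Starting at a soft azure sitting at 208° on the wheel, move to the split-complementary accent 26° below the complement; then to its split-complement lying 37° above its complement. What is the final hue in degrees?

219°

+154° (split-comp 26° ↓): 208 + 154 = 362 → 362 − 360 = 2°
+217° (split-comp 37° ↑): 2 + 217 = 219°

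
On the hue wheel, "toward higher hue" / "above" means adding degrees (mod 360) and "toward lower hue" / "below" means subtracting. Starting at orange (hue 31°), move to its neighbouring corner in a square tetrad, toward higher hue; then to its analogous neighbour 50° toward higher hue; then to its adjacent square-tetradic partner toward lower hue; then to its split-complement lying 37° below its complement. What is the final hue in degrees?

224°

square ↑ +90°: 31 + 90 = 121°
analog 50° ↑ +50°: 121 + 50 = 171°
square ↓ −90°: 171 − 90 = 81°
split-comp 37° ↓ +143°: 81 + 143 = 224°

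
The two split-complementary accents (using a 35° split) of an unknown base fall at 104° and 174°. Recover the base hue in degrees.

The accents sit 35° either side of the complement, so the complement is their short-arc midpoint on the wheel.
Short-arc midpoint of 104° and 174°: 139°.
Base is 180° from the complement: 139 − 180 = -41 → -41 + 360 = 319°

319°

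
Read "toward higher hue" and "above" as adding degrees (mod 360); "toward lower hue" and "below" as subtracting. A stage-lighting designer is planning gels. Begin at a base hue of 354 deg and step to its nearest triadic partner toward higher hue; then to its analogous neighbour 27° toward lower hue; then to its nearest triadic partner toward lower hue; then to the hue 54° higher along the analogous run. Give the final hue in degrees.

21°

354 + 120 = 474 → 474 − 360 = 114°   (triadic ↑)
114 − 27 = 87°   (analog 27° ↓)
87 − 120 = -33 → -33 + 360 = 327°   (triadic ↓)
327 + 54 = 381 → 381 − 360 = 21°   (analog 54° ↑)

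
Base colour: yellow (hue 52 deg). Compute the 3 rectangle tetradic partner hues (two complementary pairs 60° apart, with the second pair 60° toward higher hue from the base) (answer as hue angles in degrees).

112°, 232°, and 292°

A rectangular tetradic uses two complementary pairs 60° apart: offsets 0°, 60°, 180°, 240°.
52 + 60 = 112°
52 + 180 = 232°
52 + 240 = 292°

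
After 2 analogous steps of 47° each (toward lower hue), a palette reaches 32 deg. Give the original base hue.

2 steps of 47° (toward lower hue) give a net shift of −94°.
Start = end − shift: 32 + 94 = 126°

126°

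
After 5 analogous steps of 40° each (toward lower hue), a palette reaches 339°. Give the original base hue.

179°

5 steps of 40° (toward lower hue) give a net shift of −200°.
Start = end − shift: 339 + 200 = 539 → 539 − 360 = 179°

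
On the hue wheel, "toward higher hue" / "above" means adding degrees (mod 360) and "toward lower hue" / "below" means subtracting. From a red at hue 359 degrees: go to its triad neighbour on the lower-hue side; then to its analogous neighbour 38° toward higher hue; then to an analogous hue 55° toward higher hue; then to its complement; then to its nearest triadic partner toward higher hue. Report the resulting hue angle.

359 − 120 = 239°   (triadic ↓)
239 + 38 = 277°   (analog 38° ↑)
277 + 55 = 332°   (analog 55° ↑)
332 + 180 = 512 → 512 − 360 = 152°   (complement)
152 + 120 = 272°   (triadic ↑)

272°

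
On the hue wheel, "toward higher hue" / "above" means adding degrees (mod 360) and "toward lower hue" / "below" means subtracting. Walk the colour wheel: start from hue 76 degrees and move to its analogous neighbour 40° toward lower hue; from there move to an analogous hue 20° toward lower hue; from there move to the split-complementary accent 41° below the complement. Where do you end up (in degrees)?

−40° (analog 40° ↓): 76 − 40 = 36°
−20° (analog 20° ↓): 36 − 20 = 16°
+139° (split-comp 41° ↓): 16 + 139 = 155°

155°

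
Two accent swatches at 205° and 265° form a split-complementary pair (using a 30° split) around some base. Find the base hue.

55°

The accents sit 30° either side of the complement, so the complement is their short-arc midpoint on the wheel.
Short-arc midpoint of 205° and 265°: 235°.
Base is 180° from the complement: 235 − 180 = 55°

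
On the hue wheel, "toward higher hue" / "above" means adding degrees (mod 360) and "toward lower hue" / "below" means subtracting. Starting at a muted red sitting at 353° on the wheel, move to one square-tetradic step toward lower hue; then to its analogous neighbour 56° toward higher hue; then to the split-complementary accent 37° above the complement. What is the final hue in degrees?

176°

353 − 90 = 263°   (square ↓)
263 + 56 = 319°   (analog 56° ↑)
319 + 217 = 536 → 536 − 360 = 176°   (split-comp 37° ↑)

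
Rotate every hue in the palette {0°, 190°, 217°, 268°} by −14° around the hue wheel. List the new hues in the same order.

0 − 14 = -14 → -14 + 360 = 346°
190 − 14 = 176°
217 − 14 = 203°
268 − 14 = 254°

346°, 176°, 203°, 254°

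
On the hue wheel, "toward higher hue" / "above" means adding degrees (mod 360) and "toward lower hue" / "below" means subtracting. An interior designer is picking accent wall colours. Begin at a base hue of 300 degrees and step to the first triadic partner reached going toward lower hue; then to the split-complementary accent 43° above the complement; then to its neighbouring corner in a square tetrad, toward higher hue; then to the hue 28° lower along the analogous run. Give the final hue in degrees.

105°

triadic ↓ −120°: 300 − 120 = 180°
split-comp 43° ↑ +223°: 180 + 223 = 403 → 403 − 360 = 43°
square ↑ +90°: 43 + 90 = 133°
analog 28° ↓ −28°: 133 − 28 = 105°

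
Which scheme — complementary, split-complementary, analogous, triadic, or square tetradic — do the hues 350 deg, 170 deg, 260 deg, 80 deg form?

Sort the hues: 80°, 170°, 260°, 350°.
Successive gaps around the wheel: 90°, 90°, 90°, 90°.
Four hues every 90° form a square tetradic scheme.

square tetradic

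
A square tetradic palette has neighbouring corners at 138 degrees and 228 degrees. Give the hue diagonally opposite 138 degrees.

318°

A square tetradic scheme places four hues 90° apart; opposite corners are 180° apart.
138 + 180 = 318°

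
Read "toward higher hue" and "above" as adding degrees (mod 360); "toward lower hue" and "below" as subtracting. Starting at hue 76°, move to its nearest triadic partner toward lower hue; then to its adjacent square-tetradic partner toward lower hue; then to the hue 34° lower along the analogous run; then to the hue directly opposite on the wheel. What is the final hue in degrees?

12°

−120° (triadic ↓): 76 − 120 = -44 → -44 + 360 = 316°
−90° (square ↓): 316 − 90 = 226°
−34° (analog 34° ↓): 226 − 34 = 192°
+180° (complement): 192 + 180 = 372 → 372 − 360 = 12°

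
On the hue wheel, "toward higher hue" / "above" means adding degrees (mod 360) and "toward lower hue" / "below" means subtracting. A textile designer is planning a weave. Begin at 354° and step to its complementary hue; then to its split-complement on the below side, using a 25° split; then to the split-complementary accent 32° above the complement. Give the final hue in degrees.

181°

complement +180°: 354 + 180 = 534 → 534 − 360 = 174°
split-comp 25° ↓ +155°: 174 + 155 = 329°
split-comp 32° ↑ +212°: 329 + 212 = 541 → 541 − 360 = 181°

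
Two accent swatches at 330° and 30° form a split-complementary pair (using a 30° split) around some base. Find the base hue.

180°

The accents sit 30° either side of the complement, so the complement is their short-arc midpoint on the wheel.
Short-arc midpoint of 330° and 30°: 0°.
Base is 180° from the complement: 0 − 180 = -180 → -180 + 360 = 180°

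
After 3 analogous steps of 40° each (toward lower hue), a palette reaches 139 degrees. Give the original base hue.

3 steps of 40° (toward lower hue) give a net shift of −120°.
Start = end − shift: 139 + 120 = 259°

259°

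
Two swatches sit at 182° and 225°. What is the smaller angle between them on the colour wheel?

43°

|182 − 225| = 43.
43 ≤ 180, so the shorter arc is 43°.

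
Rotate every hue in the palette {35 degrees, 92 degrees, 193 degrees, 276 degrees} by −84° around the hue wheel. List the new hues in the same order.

311°, 8°, 109°, 192°

35 − 84 = -49 → -49 + 360 = 311°
92 − 84 = 8°
193 − 84 = 109°
276 − 84 = 192°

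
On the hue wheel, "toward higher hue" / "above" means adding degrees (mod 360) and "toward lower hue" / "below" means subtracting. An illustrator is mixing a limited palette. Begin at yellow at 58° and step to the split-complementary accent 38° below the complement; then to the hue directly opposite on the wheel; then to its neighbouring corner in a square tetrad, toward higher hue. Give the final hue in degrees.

+142° (split-comp 38° ↓): 58 + 142 = 200°
+180° (complement): 200 + 180 = 380 → 380 − 360 = 20°
+90° (square ↑): 20 + 90 = 110°

110°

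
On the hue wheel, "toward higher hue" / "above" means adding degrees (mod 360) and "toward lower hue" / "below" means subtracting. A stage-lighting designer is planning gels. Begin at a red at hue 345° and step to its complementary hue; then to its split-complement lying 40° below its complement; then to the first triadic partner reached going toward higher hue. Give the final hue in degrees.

65°

345 + 180 = 525 → 525 − 360 = 165°   (complement)
165 + 140 = 305°   (split-comp 40° ↓)
305 + 120 = 425 → 425 − 360 = 65°   (triadic ↑)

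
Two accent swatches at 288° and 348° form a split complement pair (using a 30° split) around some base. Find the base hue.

The accents sit 30° either side of the complement, so the complement is their short-arc midpoint on the wheel.
Short-arc midpoint of 288° and 348°: 318°.
Base is 180° from the complement: 318 − 180 = 138°

138°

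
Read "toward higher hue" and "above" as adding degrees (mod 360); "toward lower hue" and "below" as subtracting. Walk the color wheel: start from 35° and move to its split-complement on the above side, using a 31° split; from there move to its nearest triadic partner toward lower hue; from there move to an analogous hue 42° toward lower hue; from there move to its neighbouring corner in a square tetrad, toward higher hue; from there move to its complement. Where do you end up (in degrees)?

split-comp 31° ↑ +211°: 35 + 211 = 246°
triadic ↓ −120°: 246 − 120 = 126°
analog 42° ↓ −42°: 126 − 42 = 84°
square ↑ +90°: 84 + 90 = 174°
complement +180°: 174 + 180 = 354°

354°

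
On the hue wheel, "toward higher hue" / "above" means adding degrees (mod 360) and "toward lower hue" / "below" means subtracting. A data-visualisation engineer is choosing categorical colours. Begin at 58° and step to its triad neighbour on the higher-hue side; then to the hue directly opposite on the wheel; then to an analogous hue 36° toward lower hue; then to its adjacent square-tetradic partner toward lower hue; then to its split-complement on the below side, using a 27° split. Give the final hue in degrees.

+120° (triadic ↑): 58 + 120 = 178°
+180° (complement): 178 + 180 = 358°
−36° (analog 36° ↓): 358 − 36 = 322°
−90° (square ↓): 322 − 90 = 232°
+153° (split-comp 27° ↓): 232 + 153 = 385 → 385 − 360 = 25°

25°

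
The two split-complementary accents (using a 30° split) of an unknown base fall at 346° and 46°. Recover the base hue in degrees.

The accents sit 30° either side of the complement, so the complement is their short-arc midpoint on the wheel.
Short-arc midpoint of 346° and 46°: 16°.
Base is 180° from the complement: 16 − 180 = -164 → -164 + 360 = 196°

196°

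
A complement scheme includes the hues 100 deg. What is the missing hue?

280°

The complement sits 180° across the wheel.
The full set through 100° is {100°, 280°}.
Given {100°}, the missing hue is 280°.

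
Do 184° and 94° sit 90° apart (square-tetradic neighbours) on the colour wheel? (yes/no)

Angular distance: |184 − 94| = 90 = 90°.
90° apart (square-tetradic neighbours) requires 90°.

yes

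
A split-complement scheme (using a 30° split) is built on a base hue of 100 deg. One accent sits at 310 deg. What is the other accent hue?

Split-complementary hues sit 30° either side of the complement.
Complement of the base 100°: 100 + 180 = 280°
The given accent 310° is 30° one side of 280°; the other accent sits 30° the other side: 280 − 30 = 250°

250°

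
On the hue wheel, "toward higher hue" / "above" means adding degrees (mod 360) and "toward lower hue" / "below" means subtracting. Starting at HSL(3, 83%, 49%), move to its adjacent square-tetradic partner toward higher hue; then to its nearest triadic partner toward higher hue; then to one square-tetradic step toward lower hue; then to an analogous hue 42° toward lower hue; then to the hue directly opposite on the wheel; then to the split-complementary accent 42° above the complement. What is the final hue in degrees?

123°

3 + 90 = 93°   (square ↑)
93 + 120 = 213°   (triadic ↑)
213 − 90 = 123°   (square ↓)
123 − 42 = 81°   (analog 42° ↓)
81 + 180 = 261°   (complement)
261 + 222 = 483 → 483 − 360 = 123°   (split-comp 42° ↑)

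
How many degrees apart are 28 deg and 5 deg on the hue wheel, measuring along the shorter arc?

|28 − 5| = 23.
23 ≤ 180, so the shorter arc is 23°.

23°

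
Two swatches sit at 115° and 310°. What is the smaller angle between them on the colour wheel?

165°

|115 − 310| = 195.
The shorter arc is 360 − 195 = 165°.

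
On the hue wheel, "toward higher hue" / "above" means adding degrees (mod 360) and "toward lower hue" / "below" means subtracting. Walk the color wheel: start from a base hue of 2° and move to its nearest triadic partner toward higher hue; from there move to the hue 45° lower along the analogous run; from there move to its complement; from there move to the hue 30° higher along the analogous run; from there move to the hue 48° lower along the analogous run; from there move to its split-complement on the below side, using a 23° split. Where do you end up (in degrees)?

+120° (triadic ↑): 2 + 120 = 122°
−45° (analog 45° ↓): 122 − 45 = 77°
+180° (complement): 77 + 180 = 257°
+30° (analog 30° ↑): 257 + 30 = 287°
−48° (analog 48° ↓): 287 − 48 = 239°
+157° (split-comp 23° ↓): 239 + 157 = 396 → 396 − 360 = 36°

36°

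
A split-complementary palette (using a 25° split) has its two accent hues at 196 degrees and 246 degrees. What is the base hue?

41°

The accents sit 25° either side of the complement, so the complement is their short-arc midpoint on the wheel.
Short-arc midpoint of 196° and 246°: 221°.
Base is 180° from the complement: 221 − 180 = 41°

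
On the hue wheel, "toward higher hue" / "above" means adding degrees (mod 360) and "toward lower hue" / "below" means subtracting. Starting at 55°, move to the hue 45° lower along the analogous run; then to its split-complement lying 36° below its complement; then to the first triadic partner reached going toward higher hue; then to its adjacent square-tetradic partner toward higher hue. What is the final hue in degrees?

4°

55 − 45 = 10°   (analog 45° ↓)
10 + 144 = 154°   (split-comp 36° ↓)
154 + 120 = 274°   (triadic ↑)
274 + 90 = 364 → 364 − 360 = 4°   (square ↑)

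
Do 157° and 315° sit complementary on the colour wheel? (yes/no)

Angular distance: |157 − 315| = 158 = 158°.
Complementary requires 180°.

no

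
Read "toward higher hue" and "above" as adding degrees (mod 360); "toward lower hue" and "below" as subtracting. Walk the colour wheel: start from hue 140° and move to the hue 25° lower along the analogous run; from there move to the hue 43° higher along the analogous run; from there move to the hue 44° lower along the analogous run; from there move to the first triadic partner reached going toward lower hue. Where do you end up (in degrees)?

analog 25° ↓ −25°: 140 − 25 = 115°
analog 43° ↑ +43°: 115 + 43 = 158°
analog 44° ↓ −44°: 158 − 44 = 114°
triadic ↓ −120°: 114 − 120 = -6 → -6 + 360 = 354°

354°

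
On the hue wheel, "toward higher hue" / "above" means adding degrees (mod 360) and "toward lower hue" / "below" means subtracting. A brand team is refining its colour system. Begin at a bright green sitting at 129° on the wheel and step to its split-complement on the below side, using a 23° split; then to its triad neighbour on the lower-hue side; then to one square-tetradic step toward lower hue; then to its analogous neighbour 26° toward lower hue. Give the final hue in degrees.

50°

+157° (split-comp 23° ↓): 129 + 157 = 286°
−120° (triadic ↓): 286 − 120 = 166°
−90° (square ↓): 166 − 90 = 76°
−26° (analog 26° ↓): 76 − 26 = 50°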